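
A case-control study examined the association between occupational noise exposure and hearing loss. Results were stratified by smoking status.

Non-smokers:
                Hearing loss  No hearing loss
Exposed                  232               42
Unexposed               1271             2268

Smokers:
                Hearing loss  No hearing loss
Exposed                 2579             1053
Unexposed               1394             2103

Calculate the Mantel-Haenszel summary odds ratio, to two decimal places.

OR_MH = Σ(aᵢdᵢ/nᵢ) / Σ(bᵢcᵢ/nᵢ), where nᵢ is the stratum total.
Stratum 1 (Non-smokers): n = 3813; a·d/n = 232·2268/3813 = 137.9953; b·c/n = 42·1271/3813 = 14.0000
Stratum 2 (Smokers): n = 7129; a·d/n = 2579·2103/7129 = 760.7851; b·c/n = 1053·1394/7129 = 205.9029
OR_MH = (137.9953 + 760.7851) / (14.0000 + 205.9029) = 898.7804 / 219.9029 = 4.08717

4.09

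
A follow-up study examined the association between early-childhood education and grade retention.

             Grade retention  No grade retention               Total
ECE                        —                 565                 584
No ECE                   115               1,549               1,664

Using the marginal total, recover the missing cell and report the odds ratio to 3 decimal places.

0.453

The missing cell is in the exposed row: 584 − 565 = 19.
So a = 19, b = 565, c = 115, d = 1549.
OR = (a·d)/(b·c) = (19 × 1549) / (565 × 115) = 29431 / 64975 = 0.45296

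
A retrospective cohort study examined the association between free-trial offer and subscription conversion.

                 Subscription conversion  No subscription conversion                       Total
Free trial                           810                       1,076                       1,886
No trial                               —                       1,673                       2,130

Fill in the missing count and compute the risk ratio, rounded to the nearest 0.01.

2.00

The missing cell is in the unexposed row: 2130 − 1673 = 457.
So a = 810, b = 1076, c = 457, d = 1673.
RR = [a/(a+b)] / [c/(c+d)] = (810/1886) / (457/2130) = 0.42948/0.21455 = 2.00174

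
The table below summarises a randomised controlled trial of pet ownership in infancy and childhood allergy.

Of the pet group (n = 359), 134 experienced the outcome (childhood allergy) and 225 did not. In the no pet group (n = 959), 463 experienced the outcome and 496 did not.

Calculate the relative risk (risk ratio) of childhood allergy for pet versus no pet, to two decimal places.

0.77

From the description: a = 134, b = 225, c = 463, d = 496.
Risk in exposed = 134/359 = 0.37326; risk in unexposed = 463/959 = 0.48279.
RR = 0.37326 / 0.48279 = 0.77312
The risk is 23% lower among the exposed than among the unexposed.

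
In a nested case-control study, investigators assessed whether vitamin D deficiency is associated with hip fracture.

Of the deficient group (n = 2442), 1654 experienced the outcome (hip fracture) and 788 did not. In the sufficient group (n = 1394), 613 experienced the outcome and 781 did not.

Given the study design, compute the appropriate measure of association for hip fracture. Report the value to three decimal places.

2.674

From the description: a = 1654, b = 788, c = 613, d = 781.
This is a nested case-control study: participants were sampled on outcome status, so risks in the source population cannot be estimated directly — relative risk is not valid here. The odds ratio is the appropriate measure.
OR = (a·d)/(b·c) = (1654 × 781) / (788 × 613) = 1291774 / 483044 = 2.67424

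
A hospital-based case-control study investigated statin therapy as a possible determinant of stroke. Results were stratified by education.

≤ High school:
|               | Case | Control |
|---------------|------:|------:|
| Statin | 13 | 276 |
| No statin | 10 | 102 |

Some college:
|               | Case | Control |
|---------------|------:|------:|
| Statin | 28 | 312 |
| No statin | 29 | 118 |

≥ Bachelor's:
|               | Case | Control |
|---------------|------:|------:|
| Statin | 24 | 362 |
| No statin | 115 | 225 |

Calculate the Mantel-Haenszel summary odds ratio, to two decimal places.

OR_MH = Σ(aᵢdᵢ/nᵢ) / Σ(bᵢcᵢ/nᵢ), where nᵢ is the stratum total.
Stratum 1 (≤ High school): n = 401; a·d/n = 13·102/401 = 3.3067; b·c/n = 276·10/401 = 6.8828
Stratum 2 (Some college): n = 487; a·d/n = 28·118/487 = 6.7844; b·c/n = 312·29/487 = 18.5791
Stratum 3 (≥ Bachelor's): n = 726; a·d/n = 24·225/726 = 7.4380; b·c/n = 362·115/726 = 57.3416
OR_MH = (3.3067 + 6.7844 + 7.4380) / (6.8828 + 18.5791 + 57.3416) = 17.5291 / 82.8034 = 0.21170

0.21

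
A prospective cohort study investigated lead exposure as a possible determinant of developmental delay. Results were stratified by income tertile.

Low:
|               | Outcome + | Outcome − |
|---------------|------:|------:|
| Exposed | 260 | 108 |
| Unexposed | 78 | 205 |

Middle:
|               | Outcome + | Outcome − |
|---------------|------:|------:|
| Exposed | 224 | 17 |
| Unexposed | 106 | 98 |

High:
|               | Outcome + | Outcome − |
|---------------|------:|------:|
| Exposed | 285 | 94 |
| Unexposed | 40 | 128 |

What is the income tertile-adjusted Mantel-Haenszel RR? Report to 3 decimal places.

RR_MH = Σ(aᵢ·n₀ᵢ/nᵢ) / Σ(cᵢ·n₁ᵢ/nᵢ), with n₁ᵢ = aᵢ+bᵢ (exposed), n₀ᵢ = cᵢ+dᵢ (unexposed), nᵢ = n₁ᵢ+n₀ᵢ.
Stratum 1 (Low): n₁ = 368, n₀ = 283, n = 651; a·n₀/n = 260·283/651 = 113.0261; c·n₁/n = 78·368/651 = 44.0922
Stratum 2 (Middle): n₁ = 241, n₀ = 204, n = 445; a·n₀/n = 224·204/445 = 102.6876; c·n₁/n = 106·241/445 = 57.4067
Stratum 3 (High): n₁ = 379, n₀ = 168, n = 547; a·n₀/n = 285·168/547 = 87.5320; c·n₁/n = 40·379/547 = 27.7148
RR_MH = (113.0261 + 102.6876 + 87.5320) / (44.0922 + 57.4067 + 27.7148) = 303.2457 / 129.2137 = 2.34685

2.347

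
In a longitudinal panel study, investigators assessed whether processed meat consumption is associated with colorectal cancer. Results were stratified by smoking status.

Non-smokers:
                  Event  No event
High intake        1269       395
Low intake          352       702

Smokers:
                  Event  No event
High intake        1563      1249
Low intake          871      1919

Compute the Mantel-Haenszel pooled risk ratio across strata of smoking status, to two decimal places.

1.95

RR_MH = Σ(aᵢ·n₀ᵢ/nᵢ) / Σ(cᵢ·n₁ᵢ/nᵢ), with n₁ᵢ = aᵢ+bᵢ (exposed), n₀ᵢ = cᵢ+dᵢ (unexposed), nᵢ = n₁ᵢ+n₀ᵢ.
Stratum 1 (Non-smokers): n₁ = 1664, n₀ = 1054, n = 2718; a·n₀/n = 1269·1054/2718 = 492.0993; c·n₁/n = 352·1664/2718 = 215.4996
Stratum 2 (Smokers): n₁ = 2812, n₀ = 2790, n = 5602; a·n₀/n = 1563·2790/5602 = 778.4309; c·n₁/n = 871·2812/5602 = 437.2103
RR_MH = (492.0993 + 778.4309) / (215.4996 + 437.2103) = 1270.5303 / 652.7099 = 1.94655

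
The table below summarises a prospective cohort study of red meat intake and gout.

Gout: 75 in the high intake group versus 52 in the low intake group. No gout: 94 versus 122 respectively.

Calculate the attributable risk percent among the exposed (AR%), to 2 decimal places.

32.66

From the description: a = 75, b = 94, c = 52, d = 122.
Risk in exposed = 75/169 = 0.44379; risk in unexposed = 52/174 = 0.29885.
RR = 0.44379/0.29885 = 1.48498
AR% = (RR − 1)/RR × 100 = (1.48498 − 1)/1.48498 × 100 = 32.6590%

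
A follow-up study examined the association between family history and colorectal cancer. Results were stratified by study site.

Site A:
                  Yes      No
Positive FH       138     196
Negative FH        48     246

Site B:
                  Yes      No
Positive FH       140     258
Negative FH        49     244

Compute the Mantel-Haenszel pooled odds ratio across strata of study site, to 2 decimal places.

3.11

OR_MH = Σ(aᵢdᵢ/nᵢ) / Σ(bᵢcᵢ/nᵢ), where nᵢ is the stratum total.
Stratum 1 (Site A): n = 628; a·d/n = 138·246/628 = 54.0573; b·c/n = 196·48/628 = 14.9809
Stratum 2 (Site B): n = 691; a·d/n = 140·244/691 = 49.4356; b·c/n = 258·49/691 = 18.2952
OR_MH = (54.0573 + 49.4356) / (14.9809 + 18.2952) = 103.4929 / 33.2761 = 3.11013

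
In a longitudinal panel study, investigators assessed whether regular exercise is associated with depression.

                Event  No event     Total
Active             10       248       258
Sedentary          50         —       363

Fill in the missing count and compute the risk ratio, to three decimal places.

0.281

The missing cell is in the unexposed row: 363 − 50 = 313.
So a = 10, b = 248, c = 50, d = 313.
RR = [a/(a+b)] / [c/(c+d)] = (10/258) / (50/363) = 0.03876/0.13774 = 0.28140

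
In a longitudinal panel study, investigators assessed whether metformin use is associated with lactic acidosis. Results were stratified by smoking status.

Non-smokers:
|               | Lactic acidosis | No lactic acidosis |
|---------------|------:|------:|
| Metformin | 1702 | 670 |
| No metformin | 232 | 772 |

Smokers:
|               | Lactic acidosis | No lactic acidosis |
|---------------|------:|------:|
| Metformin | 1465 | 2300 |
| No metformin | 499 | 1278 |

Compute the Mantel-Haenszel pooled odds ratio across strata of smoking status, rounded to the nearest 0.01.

OR_MH = Σ(aᵢdᵢ/nᵢ) / Σ(bᵢcᵢ/nᵢ), where nᵢ is the stratum total.
Stratum 1 (Non-smokers): n = 3376; a·d/n = 1702·772/3376 = 389.2014; b·c/n = 670·232/3376 = 46.0427
Stratum 2 (Smokers): n = 5542; a·d/n = 1465·1278/5542 = 337.8329; b·c/n = 2300·499/5542 = 207.0913
OR_MH = (389.2014 + 337.8329) / (46.0427 + 207.0913) = 727.0343 / 253.1340 = 2.87213

2.87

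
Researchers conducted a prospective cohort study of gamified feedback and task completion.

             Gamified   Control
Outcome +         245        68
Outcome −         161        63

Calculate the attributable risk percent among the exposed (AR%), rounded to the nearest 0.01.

13.98

Reading the table with exposure as columns: a = 245 (Gamified, case), b = 161 (Gamified, non-case), c = 68 (Control, case), d = 63.
Risk in exposed = 245/406 = 0.60345; risk in unexposed = 68/131 = 0.51908.
RR = 0.60345/0.51908 = 1.16253
AR% = (RR − 1)/RR × 100 = (1.16253 − 1)/1.16253 × 100 = 13.9804%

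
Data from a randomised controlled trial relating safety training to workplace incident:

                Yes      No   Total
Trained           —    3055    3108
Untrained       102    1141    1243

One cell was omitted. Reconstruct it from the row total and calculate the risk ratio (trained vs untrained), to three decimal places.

The missing cell is in the exposed row: 3108 − 3055 = 53.
So a = 53, b = 3055, c = 102, d = 1141.
RR = [a/(a+b)] / [c/(c+d)] = (53/3108) / (102/1243) = 0.01705/0.08206 = 0.20781

0.208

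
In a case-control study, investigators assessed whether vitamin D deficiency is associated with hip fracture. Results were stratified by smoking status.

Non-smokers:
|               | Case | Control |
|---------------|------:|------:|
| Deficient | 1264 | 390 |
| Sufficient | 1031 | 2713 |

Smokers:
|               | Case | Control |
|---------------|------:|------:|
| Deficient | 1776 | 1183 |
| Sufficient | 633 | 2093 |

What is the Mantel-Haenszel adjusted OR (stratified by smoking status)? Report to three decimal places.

OR_MH = Σ(aᵢdᵢ/nᵢ) / Σ(bᵢcᵢ/nᵢ), where nᵢ is the stratum total.
Stratum 1 (Non-smokers): n = 5398; a·d/n = 1264·2713/5398 = 635.2783; b·c/n = 390·1031/5398 = 74.4887
Stratum 2 (Smokers): n = 5685; a·d/n = 1776·2093/5685 = 653.8554; b·c/n = 1183·633/5685 = 131.7219
OR_MH = (635.2783 + 653.8554) / (74.4887 + 131.7219) = 1289.1337 / 206.2106 = 6.25154

6.252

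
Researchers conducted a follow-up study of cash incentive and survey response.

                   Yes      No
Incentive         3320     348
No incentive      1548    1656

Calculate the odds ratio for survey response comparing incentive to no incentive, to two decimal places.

Cells: a = 3320, b = 348, c = 1548, d = 1656.
OR = (a·d)/(b·c) = (3320 × 1656) / (348 × 1548) = 5497920 / 538704 = 10.20583
The odds of survey response are about 10.21 times as high in the incentive group.

10.21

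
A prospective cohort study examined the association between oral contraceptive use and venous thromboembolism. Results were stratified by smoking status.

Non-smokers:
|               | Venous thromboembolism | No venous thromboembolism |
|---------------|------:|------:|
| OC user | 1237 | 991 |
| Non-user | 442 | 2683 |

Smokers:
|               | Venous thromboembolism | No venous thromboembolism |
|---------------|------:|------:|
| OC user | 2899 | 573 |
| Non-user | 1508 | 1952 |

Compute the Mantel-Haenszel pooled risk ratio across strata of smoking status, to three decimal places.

RR_MH = Σ(aᵢ·n₀ᵢ/nᵢ) / Σ(cᵢ·n₁ᵢ/nᵢ), with n₁ᵢ = aᵢ+bᵢ (exposed), n₀ᵢ = cᵢ+dᵢ (unexposed), nᵢ = n₁ᵢ+n₀ᵢ.
Stratum 1 (Non-smokers): n₁ = 2228, n₀ = 3125, n = 5353; a·n₀/n = 1237·3125/5353 = 722.1418; c·n₁/n = 442·2228/5353 = 183.9671
Stratum 2 (Smokers): n₁ = 3472, n₀ = 3460, n = 6932; a·n₀/n = 2899·3460/6932 = 1446.9908; c·n₁/n = 1508·3472/6932 = 755.3053
RR_MH = (722.1418 + 1446.9908) / (183.9671 + 755.3053) = 2169.1326 / 939.2724 = 2.30938

2.309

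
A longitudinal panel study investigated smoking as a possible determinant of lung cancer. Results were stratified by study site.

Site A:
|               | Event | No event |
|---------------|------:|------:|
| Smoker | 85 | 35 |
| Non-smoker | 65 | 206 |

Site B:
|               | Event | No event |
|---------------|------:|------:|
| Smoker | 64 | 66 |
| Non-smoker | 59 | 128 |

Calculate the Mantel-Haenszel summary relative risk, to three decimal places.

RR_MH = Σ(aᵢ·n₀ᵢ/nᵢ) / Σ(cᵢ·n₁ᵢ/nᵢ), with n₁ᵢ = aᵢ+bᵢ (exposed), n₀ᵢ = cᵢ+dᵢ (unexposed), nᵢ = n₁ᵢ+n₀ᵢ.
Stratum 1 (Site A): n₁ = 120, n₀ = 271, n = 391; a·n₀/n = 85·271/391 = 58.9130; c·n₁/n = 65·120/391 = 19.9488
Stratum 2 (Site B): n₁ = 130, n₀ = 187, n = 317; a·n₀/n = 64·187/317 = 37.7539; c·n₁/n = 59·130/317 = 24.1956
RR_MH = (58.9130 + 37.7539) / (19.9488 + 24.1956) = 96.6670 / 44.1444 = 2.18979

2.190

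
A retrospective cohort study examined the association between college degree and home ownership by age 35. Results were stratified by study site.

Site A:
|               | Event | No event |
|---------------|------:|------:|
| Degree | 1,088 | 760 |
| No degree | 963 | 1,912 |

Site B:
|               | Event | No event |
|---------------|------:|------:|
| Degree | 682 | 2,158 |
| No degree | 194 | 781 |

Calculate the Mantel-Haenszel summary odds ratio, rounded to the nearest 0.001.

OR_MH = Σ(aᵢdᵢ/nᵢ) / Σ(bᵢcᵢ/nᵢ), where nᵢ is the stratum total.
Stratum 1 (Site A): n = 4723; a·d/n = 1088·1912/4723 = 440.4523; b·c/n = 760·963/4723 = 154.9608
Stratum 2 (Site B): n = 3815; a·d/n = 682·781/3815 = 139.6178; b·c/n = 2158·194/3815 = 109.7384
OR_MH = (440.4523 + 139.6178) / (154.9608 + 109.7384) = 580.0701 / 264.6992 = 2.19143

2.191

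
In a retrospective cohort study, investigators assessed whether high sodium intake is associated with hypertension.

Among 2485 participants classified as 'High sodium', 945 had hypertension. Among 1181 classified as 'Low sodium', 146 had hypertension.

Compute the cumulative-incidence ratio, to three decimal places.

3.076

From the description: a = 945, b = 1540, c = 146, d = 1035.
Risk in exposed = 945/2485 = 0.38028; risk in unexposed = 146/1181 = 0.12362.
RR = 0.38028 / 0.12362 = 3.07611
The risk among the exposed is 3.08 times that among the unexposed.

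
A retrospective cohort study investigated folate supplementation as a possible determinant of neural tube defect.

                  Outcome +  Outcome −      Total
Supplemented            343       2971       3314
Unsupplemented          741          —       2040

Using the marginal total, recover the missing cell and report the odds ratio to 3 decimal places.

0.202

The missing cell is in the unexposed row: 2040 − 741 = 1299.
So a = 343, b = 2971, c = 741, d = 1299.
OR = (a·d)/(b·c) = (343 × 1299) / (2971 × 741) = 445557 / 2201511 = 0.20239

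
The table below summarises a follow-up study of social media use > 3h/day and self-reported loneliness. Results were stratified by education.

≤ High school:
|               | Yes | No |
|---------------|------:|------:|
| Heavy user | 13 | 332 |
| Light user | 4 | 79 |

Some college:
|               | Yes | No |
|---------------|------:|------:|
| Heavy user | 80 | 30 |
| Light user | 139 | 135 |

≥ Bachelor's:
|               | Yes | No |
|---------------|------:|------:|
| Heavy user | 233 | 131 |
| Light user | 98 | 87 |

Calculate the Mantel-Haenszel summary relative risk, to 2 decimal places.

RR_MH = Σ(aᵢ·n₀ᵢ/nᵢ) / Σ(cᵢ·n₁ᵢ/nᵢ), with n₁ᵢ = aᵢ+bᵢ (exposed), n₀ᵢ = cᵢ+dᵢ (unexposed), nᵢ = n₁ᵢ+n₀ᵢ.
Stratum 1 (≤ High school): n₁ = 345, n₀ = 83, n = 428; a·n₀/n = 13·83/428 = 2.5210; c·n₁/n = 4·345/428 = 3.2243
Stratum 2 (Some college): n₁ = 110, n₀ = 274, n = 384; a·n₀/n = 80·274/384 = 57.0833; c·n₁/n = 139·110/384 = 39.8177
Stratum 3 (≥ Bachelor's): n₁ = 364, n₀ = 185, n = 549; a·n₀/n = 233·185/549 = 78.5155; c·n₁/n = 98·364/549 = 64.9763
RR_MH = (2.5210 + 57.0833 + 78.5155) / (3.2243 + 39.8177 + 64.9763) = 138.1198 / 108.0183 = 1.27867

1.28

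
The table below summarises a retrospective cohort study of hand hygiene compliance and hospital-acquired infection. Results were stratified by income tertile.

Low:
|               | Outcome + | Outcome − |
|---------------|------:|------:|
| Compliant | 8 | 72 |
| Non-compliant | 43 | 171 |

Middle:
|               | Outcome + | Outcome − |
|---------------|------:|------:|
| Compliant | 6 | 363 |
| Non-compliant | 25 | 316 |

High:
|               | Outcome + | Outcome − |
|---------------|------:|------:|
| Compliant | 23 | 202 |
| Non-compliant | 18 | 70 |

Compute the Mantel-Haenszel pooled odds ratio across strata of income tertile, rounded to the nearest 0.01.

OR_MH = Σ(aᵢdᵢ/nᵢ) / Σ(bᵢcᵢ/nᵢ), where nᵢ is the stratum total.
Stratum 1 (Low): n = 294; a·d/n = 8·171/294 = 4.6531; b·c/n = 72·43/294 = 10.5306
Stratum 2 (Middle): n = 710; a·d/n = 6·316/710 = 2.6704; b·c/n = 363·25/710 = 12.7817
Stratum 3 (High): n = 313; a·d/n = 23·70/313 = 5.1438; b·c/n = 202·18/313 = 11.6166
OR_MH = (4.6531 + 2.6704 + 5.1438) / (10.5306 + 12.7817 + 11.6166) = 12.4673 / 34.9289 = 0.35693

0.36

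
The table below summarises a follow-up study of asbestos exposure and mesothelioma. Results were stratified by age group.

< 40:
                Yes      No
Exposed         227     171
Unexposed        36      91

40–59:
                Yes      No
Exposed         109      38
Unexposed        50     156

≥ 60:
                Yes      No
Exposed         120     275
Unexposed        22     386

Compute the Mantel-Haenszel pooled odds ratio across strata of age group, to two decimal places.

5.89

OR_MH = Σ(aᵢdᵢ/nᵢ) / Σ(bᵢcᵢ/nᵢ), where nᵢ is the stratum total.
Stratum 1 (< 40): n = 525; a·d/n = 227·91/525 = 39.3467; b·c/n = 171·36/525 = 11.7257
Stratum 2 (40–59): n = 353; a·d/n = 109·156/353 = 48.1700; b·c/n = 38·50/353 = 5.3824
Stratum 3 (≥ 60): n = 803; a·d/n = 120·386/803 = 57.6837; b·c/n = 275·22/803 = 7.5342
OR_MH = (39.3467 + 48.1700 + 57.6837) / (11.7257 + 5.3824 + 7.5342) = 145.2003 / 24.6424 = 5.89230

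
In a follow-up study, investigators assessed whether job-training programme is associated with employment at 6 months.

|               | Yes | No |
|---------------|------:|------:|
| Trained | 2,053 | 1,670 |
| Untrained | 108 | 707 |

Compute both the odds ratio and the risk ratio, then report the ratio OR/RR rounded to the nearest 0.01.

Cells: a = 2053, b = 1670, c = 108, d = 707.
OR = (2053·707)/(1670·108) = 1451471/180360 = 8.04763
Risk in exposed = 2053/3723 = 0.55144; risk in unexposed = 108/815 = 0.13252; RR = 4.16131
OR/RR = 8.04763 / 4.16131 = 1.93392
The outcome is not rare, so the OR lies further from 1 than the RR.

1.93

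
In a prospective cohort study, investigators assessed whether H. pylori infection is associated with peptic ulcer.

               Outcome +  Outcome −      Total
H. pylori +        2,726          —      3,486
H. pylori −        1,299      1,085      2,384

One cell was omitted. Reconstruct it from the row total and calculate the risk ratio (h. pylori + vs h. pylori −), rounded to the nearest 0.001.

The missing cell is in the exposed row: 3486 − 2726 = 760.
So a = 2726, b = 760, c = 1299, d = 1085.
RR = [a/(a+b)] / [c/(c+d)] = (2726/3486) / (1299/2384) = 0.78199/0.54488 = 1.43514

1.435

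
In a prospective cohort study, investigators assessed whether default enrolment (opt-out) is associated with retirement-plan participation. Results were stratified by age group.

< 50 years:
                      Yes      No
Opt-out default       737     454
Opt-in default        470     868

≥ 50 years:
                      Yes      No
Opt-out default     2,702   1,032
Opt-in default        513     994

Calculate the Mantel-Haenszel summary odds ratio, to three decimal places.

OR_MH = Σ(aᵢdᵢ/nᵢ) / Σ(bᵢcᵢ/nᵢ), where nᵢ is the stratum total.
Stratum 1 (< 50 years): n = 2529; a·d/n = 737·868/2529 = 252.9522; b·c/n = 454·470/2529 = 84.3733
Stratum 2 (≥ 50 years): n = 5241; a·d/n = 2702·994/5241 = 512.4572; b·c/n = 1032·513/5241 = 101.0143
OR_MH = (252.9522 + 512.4572) / (84.3733 + 101.0143) = 765.4093 / 185.3876 = 4.12870

4.129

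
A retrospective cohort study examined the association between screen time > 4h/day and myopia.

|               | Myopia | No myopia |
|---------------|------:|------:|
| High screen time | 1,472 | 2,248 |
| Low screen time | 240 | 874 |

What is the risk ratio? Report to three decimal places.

1.837

Cells: a = 1472, b = 2248, c = 240, d = 874.
Risk in exposed = 1472/3720 = 0.39570; risk in unexposed = 240/1114 = 0.21544.
RR = 0.39570 / 0.21544 = 1.83670
The risk among the exposed is 1.84 times that among the unexposed.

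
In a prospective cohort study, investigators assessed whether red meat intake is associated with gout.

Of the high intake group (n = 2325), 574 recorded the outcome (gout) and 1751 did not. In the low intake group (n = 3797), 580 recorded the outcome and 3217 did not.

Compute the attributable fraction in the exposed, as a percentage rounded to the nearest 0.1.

38.1

From the description: a = 574, b = 1751, c = 580, d = 3217.
Risk in exposed = 574/2325 = 0.24688; risk in unexposed = 580/3797 = 0.15275.
RR = 0.24688/0.15275 = 1.61622
AR% = (RR − 1)/RR × 100 = (1.61622 − 1)/1.61622 × 100 = 38.1274%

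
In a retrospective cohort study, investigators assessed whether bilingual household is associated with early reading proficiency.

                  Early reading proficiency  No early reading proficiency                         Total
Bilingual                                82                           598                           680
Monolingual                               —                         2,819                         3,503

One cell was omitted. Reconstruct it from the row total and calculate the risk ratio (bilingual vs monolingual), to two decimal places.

0.62

The missing cell is in the unexposed row: 3503 − 2819 = 684.
So a = 82, b = 598, c = 684, d = 2819.
RR = [a/(a+b)] / [c/(c+d)] = (82/680) / (684/3503) = 0.12059/0.19526 = 0.61757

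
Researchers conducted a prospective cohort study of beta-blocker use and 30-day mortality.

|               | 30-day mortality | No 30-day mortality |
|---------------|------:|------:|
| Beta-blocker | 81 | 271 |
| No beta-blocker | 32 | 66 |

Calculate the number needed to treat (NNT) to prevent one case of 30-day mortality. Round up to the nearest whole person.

11

Risk in treated group = 81/352 = 0.23011; risk in control = 32/98 = 0.32653.
Absolute risk reduction = 0.32653 − 0.23011 = 0.09642
NNT = 1 / ARR = 1 / 0.09642 = 10.372 → round up → 11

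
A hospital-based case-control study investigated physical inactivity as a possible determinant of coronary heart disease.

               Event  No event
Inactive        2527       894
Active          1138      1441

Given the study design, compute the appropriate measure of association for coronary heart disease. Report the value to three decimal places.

Cells: a = 2527, b = 894, c = 1138, d = 1441.
This is a hospital-based case-control study: participants were sampled on outcome status, so risks in the source population cannot be estimated directly — relative risk is not valid here. The odds ratio is the appropriate measure.
OR = (a·d)/(b·c) = (2527 × 1441) / (894 × 1138) = 3641407 / 1017372 = 3.57923

3.579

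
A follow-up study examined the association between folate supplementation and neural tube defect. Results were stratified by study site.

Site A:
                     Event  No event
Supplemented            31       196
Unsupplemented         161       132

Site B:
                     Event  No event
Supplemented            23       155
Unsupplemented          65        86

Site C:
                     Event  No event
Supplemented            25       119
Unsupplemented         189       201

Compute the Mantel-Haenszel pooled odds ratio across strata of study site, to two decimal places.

0.17

OR_MH = Σ(aᵢdᵢ/nᵢ) / Σ(bᵢcᵢ/nᵢ), where nᵢ is the stratum total.
Stratum 1 (Site A): n = 520; a·d/n = 31·132/520 = 7.8692; b·c/n = 196·161/520 = 60.6846
Stratum 2 (Site B): n = 329; a·d/n = 23·86/329 = 6.0122; b·c/n = 155·65/329 = 30.6231
Stratum 3 (Site C): n = 534; a·d/n = 25·201/534 = 9.4101; b·c/n = 119·189/534 = 42.1180
OR_MH = (7.8692 + 6.0122 + 9.4101) / (60.6846 + 30.6231 + 42.1180) = 23.2915 / 133.4257 = 0.17457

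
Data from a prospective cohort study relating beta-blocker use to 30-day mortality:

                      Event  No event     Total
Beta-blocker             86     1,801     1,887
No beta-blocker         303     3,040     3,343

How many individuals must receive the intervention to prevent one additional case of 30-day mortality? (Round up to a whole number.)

23

Risk in treated group = 86/1887 = 0.04557; risk in control = 303/3343 = 0.09064.
Absolute risk reduction = 0.09064 − 0.04557 = 0.04506
NNT = 1 / ARR = 1 / 0.04506 = 22.192 → round up → 23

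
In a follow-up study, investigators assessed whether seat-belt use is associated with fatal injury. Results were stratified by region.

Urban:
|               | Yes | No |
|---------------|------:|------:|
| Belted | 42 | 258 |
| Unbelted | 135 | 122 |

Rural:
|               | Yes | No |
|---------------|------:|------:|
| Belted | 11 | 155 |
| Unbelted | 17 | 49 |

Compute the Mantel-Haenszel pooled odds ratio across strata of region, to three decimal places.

0.156

OR_MH = Σ(aᵢdᵢ/nᵢ) / Σ(bᵢcᵢ/nᵢ), where nᵢ is the stratum total.
Stratum 1 (Urban): n = 557; a·d/n = 42·122/557 = 9.1993; b·c/n = 258·135/557 = 62.5314
Stratum 2 (Rural): n = 232; a·d/n = 11·49/232 = 2.3233; b·c/n = 155·17/232 = 11.3578
OR_MH = (9.1993 + 2.3233) / (62.5314 + 11.3578) = 11.5226 / 73.8892 = 0.15594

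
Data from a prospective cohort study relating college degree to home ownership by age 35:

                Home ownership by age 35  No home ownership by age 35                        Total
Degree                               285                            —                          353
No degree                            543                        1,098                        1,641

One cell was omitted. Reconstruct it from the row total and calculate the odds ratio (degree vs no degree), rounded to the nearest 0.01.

The missing cell is in the exposed row: 353 − 285 = 68.
So a = 285, b = 68, c = 543, d = 1098.
OR = (a·d)/(b·c) = (285 × 1098) / (68 × 543) = 312930 / 36924 = 8.47498

8.47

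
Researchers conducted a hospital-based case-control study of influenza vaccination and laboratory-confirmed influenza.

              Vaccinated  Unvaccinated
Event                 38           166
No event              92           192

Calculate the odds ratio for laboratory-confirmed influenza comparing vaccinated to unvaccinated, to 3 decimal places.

0.478

Reading the table with exposure as columns: a = 38 (Vaccinated, case), b = 92 (Vaccinated, non-case), c = 166 (Unvaccinated, case), d = 192.
OR = (a·d)/(b·c) = (38 × 192) / (92 × 166) = 7296 / 15272 = 0.47774
Exposure is associated with lower odds of laboratory-confirmed influenza (OR = 0.48 < 1).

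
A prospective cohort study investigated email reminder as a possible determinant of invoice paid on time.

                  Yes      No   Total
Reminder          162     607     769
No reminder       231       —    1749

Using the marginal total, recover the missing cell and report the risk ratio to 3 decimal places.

1.595

The missing cell is in the unexposed row: 1749 − 231 = 1518.
So a = 162, b = 607, c = 231, d = 1518.
RR = [a/(a+b)] / [c/(c+d)] = (162/769) / (231/1749) = 0.21066/0.13208 = 1.59502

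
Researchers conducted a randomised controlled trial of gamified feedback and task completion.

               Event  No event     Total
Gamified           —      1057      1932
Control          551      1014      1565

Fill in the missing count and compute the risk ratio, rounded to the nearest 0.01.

The missing cell is in the exposed row: 1932 − 1057 = 875.
So a = 875, b = 1057, c = 551, d = 1014.
RR = [a/(a+b)] / [c/(c+d)] = (875/1932) / (551/1565) = 0.45290/0.35208 = 1.28636

1.29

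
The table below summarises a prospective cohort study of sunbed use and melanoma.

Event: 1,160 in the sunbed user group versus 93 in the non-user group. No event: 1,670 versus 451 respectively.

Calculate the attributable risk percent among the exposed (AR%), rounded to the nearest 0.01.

58.29

From the description: a = 1160, b = 1670, c = 93, d = 451.
Risk in exposed = 1160/2830 = 0.40989; risk in unexposed = 93/544 = 0.17096.
RR = 0.40989/0.17096 = 2.39766
AR% = (RR − 1)/RR × 100 = (2.39766 − 1)/2.39766 × 100 = 58.2927%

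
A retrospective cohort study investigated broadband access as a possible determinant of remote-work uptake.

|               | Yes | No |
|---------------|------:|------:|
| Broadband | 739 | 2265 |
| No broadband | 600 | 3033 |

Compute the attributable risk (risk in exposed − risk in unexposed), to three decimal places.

Cells: a = 739, b = 2265, c = 600, d = 3033.
Risk in exposed = 739/3004 = 0.246005; risk in unexposed = 600/3633 = 0.165153.
Risk difference = 0.246005 − 0.165153 = 0.080853

0.081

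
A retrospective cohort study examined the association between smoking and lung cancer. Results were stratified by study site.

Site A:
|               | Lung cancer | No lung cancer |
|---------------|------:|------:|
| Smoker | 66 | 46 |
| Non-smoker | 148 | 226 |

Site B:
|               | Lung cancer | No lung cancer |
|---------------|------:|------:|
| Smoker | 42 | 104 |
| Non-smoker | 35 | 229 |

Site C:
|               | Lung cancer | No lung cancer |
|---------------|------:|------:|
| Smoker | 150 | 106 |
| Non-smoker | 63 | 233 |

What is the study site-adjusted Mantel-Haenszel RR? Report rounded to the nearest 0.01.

2.09

RR_MH = Σ(aᵢ·n₀ᵢ/nᵢ) / Σ(cᵢ·n₁ᵢ/nᵢ), with n₁ᵢ = aᵢ+bᵢ (exposed), n₀ᵢ = cᵢ+dᵢ (unexposed), nᵢ = n₁ᵢ+n₀ᵢ.
Stratum 1 (Site A): n₁ = 112, n₀ = 374, n = 486; a·n₀/n = 66·374/486 = 50.7901; c·n₁/n = 148·112/486 = 34.1070
Stratum 2 (Site B): n₁ = 146, n₀ = 264, n = 410; a·n₀/n = 42·264/410 = 27.0439; c·n₁/n = 35·146/410 = 12.4634
Stratum 3 (Site C): n₁ = 256, n₀ = 296, n = 552; a·n₀/n = 150·296/552 = 80.4348; c·n₁/n = 63·256/552 = 29.2174
RR_MH = (50.7901 + 27.0439 + 80.4348) / (34.1070 + 12.4634 + 29.2174) = 158.2688 / 75.7878 = 2.08832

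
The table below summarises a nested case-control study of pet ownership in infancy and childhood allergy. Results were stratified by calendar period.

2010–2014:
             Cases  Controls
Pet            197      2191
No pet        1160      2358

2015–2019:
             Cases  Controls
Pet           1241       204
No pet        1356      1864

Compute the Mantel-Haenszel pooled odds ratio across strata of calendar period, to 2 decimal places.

1.17

OR_MH = Σ(aᵢdᵢ/nᵢ) / Σ(bᵢcᵢ/nᵢ), where nᵢ is the stratum total.
Stratum 1 (2010–2014): n = 5906; a·d/n = 197·2358/5906 = 78.6532; b·c/n = 2191·1160/5906 = 430.3353
Stratum 2 (2015–2019): n = 4665; a·d/n = 1241·1864/4665 = 495.8680; b·c/n = 204·1356/4665 = 59.2977
OR_MH = (78.6532 + 495.8680) / (430.3353 + 59.2977) = 574.5212 / 489.6330 = 1.17337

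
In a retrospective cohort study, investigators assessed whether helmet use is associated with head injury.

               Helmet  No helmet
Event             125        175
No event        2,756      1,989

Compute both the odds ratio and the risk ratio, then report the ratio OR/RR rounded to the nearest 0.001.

0.961

Reading the table with exposure as columns: a = 125 (Helmet, case), b = 2756 (Helmet, non-case), c = 175 (No helmet, case), d = 1989.
OR = (125·1989)/(2756·175) = 248625/482300 = 0.51550
Risk in exposed = 125/2881 = 0.04339; risk in unexposed = 175/2164 = 0.08087; RR = 0.53652
OR/RR = 0.51550 / 0.53652 = 0.96082
The outcome is rare in both groups, so OR ≈ RR (ratio near 1).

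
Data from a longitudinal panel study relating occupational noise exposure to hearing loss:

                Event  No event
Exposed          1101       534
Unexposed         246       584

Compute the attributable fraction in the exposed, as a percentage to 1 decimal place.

56.0

Cells: a = 1101, b = 534, c = 246, d = 584.
Risk in exposed = 1101/1635 = 0.67339; risk in unexposed = 246/830 = 0.29639.
RR = 0.67339/0.29639 = 2.27202
AR% = (RR − 1)/RR × 100 = (2.27202 − 1)/2.27202 × 100 = 55.9863%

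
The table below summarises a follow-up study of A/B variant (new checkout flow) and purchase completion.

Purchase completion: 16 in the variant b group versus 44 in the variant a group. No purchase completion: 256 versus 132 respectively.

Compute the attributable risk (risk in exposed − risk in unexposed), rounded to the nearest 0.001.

From the description: a = 16, b = 256, c = 44, d = 132.
Risk in exposed = 16/272 = 0.058824; risk in unexposed = 44/176 = 0.250000.
Risk difference = 0.058824 − 0.250000 = -0.191176

-0.191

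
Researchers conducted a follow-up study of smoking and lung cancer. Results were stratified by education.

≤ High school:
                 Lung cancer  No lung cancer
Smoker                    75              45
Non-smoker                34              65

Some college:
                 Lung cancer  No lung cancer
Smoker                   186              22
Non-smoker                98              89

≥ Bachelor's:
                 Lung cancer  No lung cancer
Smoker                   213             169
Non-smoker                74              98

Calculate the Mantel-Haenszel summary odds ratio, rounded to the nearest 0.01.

2.91

OR_MH = Σ(aᵢdᵢ/nᵢ) / Σ(bᵢcᵢ/nᵢ), where nᵢ is the stratum total.
Stratum 1 (≤ High school): n = 219; a·d/n = 75·65/219 = 22.2603; b·c/n = 45·34/219 = 6.9863
Stratum 2 (Some college): n = 395; a·d/n = 186·89/395 = 41.9089; b·c/n = 22·98/395 = 5.4582
Stratum 3 (≥ Bachelor's): n = 554; a·d/n = 213·98/554 = 37.6787; b·c/n = 169·74/554 = 22.5740
OR_MH = (22.2603 + 41.9089 + 37.6787) / (6.9863 + 5.4582 + 22.5740) = 101.8478 / 35.0185 = 2.90840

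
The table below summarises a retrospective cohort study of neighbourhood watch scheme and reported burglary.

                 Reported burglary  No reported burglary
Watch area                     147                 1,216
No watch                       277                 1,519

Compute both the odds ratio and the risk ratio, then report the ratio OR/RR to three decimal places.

Cells: a = 147, b = 1216, c = 277, d = 1519.
OR = (147·1519)/(1216·277) = 223293/336832 = 0.66292
Risk in exposed = 147/1363 = 0.10785; risk in unexposed = 277/1796 = 0.15423; RR = 0.69928
OR/RR = 0.66292 / 0.69928 = 0.94801
The outcome is not rare, so the OR lies further from 1 than the RR.

0.948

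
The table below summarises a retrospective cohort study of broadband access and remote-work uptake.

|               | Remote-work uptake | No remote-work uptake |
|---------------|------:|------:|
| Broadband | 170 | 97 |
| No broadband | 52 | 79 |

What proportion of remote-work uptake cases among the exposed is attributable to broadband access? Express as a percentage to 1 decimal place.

37.7

Cells: a = 170, b = 97, c = 52, d = 79.
Risk in exposed = 170/267 = 0.63670; risk in unexposed = 52/131 = 0.39695.
RR = 0.63670/0.39695 = 1.60400
AR% = (RR − 1)/RR × 100 = (1.60400 − 1)/1.60400 × 100 = 37.6560%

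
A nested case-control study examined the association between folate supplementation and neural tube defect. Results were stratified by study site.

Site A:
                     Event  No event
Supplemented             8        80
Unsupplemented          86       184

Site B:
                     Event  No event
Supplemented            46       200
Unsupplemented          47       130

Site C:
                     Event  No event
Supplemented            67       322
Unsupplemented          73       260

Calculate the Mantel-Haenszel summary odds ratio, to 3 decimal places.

OR_MH = Σ(aᵢdᵢ/nᵢ) / Σ(bᵢcᵢ/nᵢ), where nᵢ is the stratum total.
Stratum 1 (Site A): n = 358; a·d/n = 8·184/358 = 4.1117; b·c/n = 80·86/358 = 19.2179
Stratum 2 (Site B): n = 423; a·d/n = 46·130/423 = 14.1371; b·c/n = 200·47/423 = 22.2222
Stratum 3 (Site C): n = 722; a·d/n = 67·260/722 = 24.1274; b·c/n = 322·73/722 = 32.5568
OR_MH = (4.1117 + 14.1371 + 24.1274) / (19.2179 + 22.2222 + 32.5568) = 42.3763 / 73.9969 = 0.57268

0.573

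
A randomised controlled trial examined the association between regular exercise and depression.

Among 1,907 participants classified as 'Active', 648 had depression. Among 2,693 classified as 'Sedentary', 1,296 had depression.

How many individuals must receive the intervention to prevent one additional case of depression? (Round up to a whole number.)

Risk in treated group = 648/1907 = 0.33980; risk in control = 1296/2693 = 0.48125.
Absolute risk reduction = 0.48125 − 0.33980 = 0.14145
NNT = 1 / ARR = 1 / 0.14145 = 7.070 → round up → 8

8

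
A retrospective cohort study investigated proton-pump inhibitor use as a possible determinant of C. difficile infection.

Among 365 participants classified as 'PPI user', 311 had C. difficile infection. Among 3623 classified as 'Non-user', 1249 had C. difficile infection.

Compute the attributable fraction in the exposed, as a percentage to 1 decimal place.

From the description: a = 311, b = 54, c = 1249, d = 2374.
Risk in exposed = 311/365 = 0.85205; risk in unexposed = 1249/3623 = 0.34474.
RR = 0.85205/0.34474 = 2.47157
AR% = (RR − 1)/RR × 100 = (2.47157 − 1)/2.47157 × 100 = 59.5399%

59.5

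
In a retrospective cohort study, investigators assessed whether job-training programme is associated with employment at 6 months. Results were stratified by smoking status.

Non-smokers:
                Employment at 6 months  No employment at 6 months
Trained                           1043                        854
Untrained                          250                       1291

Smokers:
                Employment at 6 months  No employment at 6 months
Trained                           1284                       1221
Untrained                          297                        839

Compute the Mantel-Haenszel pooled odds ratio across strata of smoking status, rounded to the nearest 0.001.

OR_MH = Σ(aᵢdᵢ/nᵢ) / Σ(bᵢcᵢ/nᵢ), where nᵢ is the stratum total.
Stratum 1 (Non-smokers): n = 3438; a·d/n = 1043·1291/3438 = 391.6559; b·c/n = 854·250/3438 = 62.1001
Stratum 2 (Smokers): n = 3641; a·d/n = 1284·839/3641 = 295.8737; b·c/n = 1221·297/3641 = 99.5982
OR_MH = (391.6559 + 295.8737) / (62.1001 + 99.5982) = 687.5296 / 161.6982 = 4.25193

4.252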